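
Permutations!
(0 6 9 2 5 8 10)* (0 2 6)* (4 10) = [0, 1, 5, 3, 10, 8, 9, 7, 4, 6, 2] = (2 5 8 4 10)(6 9)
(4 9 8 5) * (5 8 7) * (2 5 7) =[0, 1, 5, 3, 9, 4, 6, 7, 8, 2] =(2 5 4 9)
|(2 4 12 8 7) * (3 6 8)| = 7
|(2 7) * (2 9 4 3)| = |(2 7 9 4 3)| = 5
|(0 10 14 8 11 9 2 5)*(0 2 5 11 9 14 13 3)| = 12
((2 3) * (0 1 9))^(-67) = (0 9 1)(2 3)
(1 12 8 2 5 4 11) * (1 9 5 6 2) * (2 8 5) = (1 12 5 4 11 9 2 6 8) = [0, 12, 6, 3, 11, 4, 8, 7, 1, 2, 10, 9, 5]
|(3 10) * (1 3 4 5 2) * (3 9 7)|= |(1 9 7 3 10 4 5 2)|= 8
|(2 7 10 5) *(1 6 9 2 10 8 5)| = 8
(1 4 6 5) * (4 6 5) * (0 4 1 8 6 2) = (0 4 5 8 6 1 2) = [4, 2, 0, 3, 5, 8, 1, 7, 6]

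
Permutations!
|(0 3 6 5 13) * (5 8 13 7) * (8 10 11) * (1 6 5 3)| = |(0 1 6 10 11 8 13)(3 5 7)| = 21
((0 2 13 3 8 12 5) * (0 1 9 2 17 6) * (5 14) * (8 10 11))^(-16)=((0 17 6)(1 9 2 13 3 10 11 8 12 14 5))^(-16)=(0 6 17)(1 11 9 8 2 12 13 14 3 5 10)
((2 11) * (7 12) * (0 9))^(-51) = (0 9)(2 11)(7 12)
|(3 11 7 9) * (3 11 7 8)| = 5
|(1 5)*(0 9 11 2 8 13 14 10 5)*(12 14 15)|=|(0 9 11 2 8 13 15 12 14 10 5 1)|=12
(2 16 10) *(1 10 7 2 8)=(1 10 8)(2 16 7)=[0, 10, 16, 3, 4, 5, 6, 2, 1, 9, 8, 11, 12, 13, 14, 15, 7]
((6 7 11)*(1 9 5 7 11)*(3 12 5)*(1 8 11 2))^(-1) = (1 2 6 11 8 7 5 12 3 9)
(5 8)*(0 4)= (0 4)(5 8)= [4, 1, 2, 3, 0, 8, 6, 7, 5]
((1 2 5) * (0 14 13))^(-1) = ((0 14 13)(1 2 5))^(-1) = (0 13 14)(1 5 2)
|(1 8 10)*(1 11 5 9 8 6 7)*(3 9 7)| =|(1 6 3 9 8 10 11 5 7)| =9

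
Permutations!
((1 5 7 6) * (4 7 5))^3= (1 6 7 4)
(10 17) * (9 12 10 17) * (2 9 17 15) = (2 9 12 10 17 15) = [0, 1, 9, 3, 4, 5, 6, 7, 8, 12, 17, 11, 10, 13, 14, 2, 16, 15]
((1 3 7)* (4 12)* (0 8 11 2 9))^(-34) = (12)(0 8 11 2 9)(1 7 3)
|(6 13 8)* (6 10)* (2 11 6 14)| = 7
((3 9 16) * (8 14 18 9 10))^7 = (18)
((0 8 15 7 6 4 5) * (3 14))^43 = (0 8 15 7 6 4 5)(3 14)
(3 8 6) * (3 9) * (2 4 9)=(2 4 9 3 8 6)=[0, 1, 4, 8, 9, 5, 2, 7, 6, 3]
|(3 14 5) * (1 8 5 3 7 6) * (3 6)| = |(1 8 5 7 3 14 6)| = 7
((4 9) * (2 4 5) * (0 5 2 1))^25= (0 5 1)(2 4 9)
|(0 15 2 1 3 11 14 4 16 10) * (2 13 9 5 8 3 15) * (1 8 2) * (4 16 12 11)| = 15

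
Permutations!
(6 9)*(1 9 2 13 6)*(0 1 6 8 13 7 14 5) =[1, 9, 7, 3, 4, 0, 2, 14, 13, 6, 10, 11, 12, 8, 5] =(0 1 9 6 2 7 14 5)(8 13)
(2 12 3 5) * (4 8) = [0, 1, 12, 5, 8, 2, 6, 7, 4, 9, 10, 11, 3] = (2 12 3 5)(4 8)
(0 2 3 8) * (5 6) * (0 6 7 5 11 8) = (0 2 3)(5 7)(6 11 8) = [2, 1, 3, 0, 4, 7, 11, 5, 6, 9, 10, 8]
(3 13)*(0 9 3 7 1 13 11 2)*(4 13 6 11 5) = [9, 6, 0, 5, 13, 4, 11, 1, 8, 3, 10, 2, 12, 7] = (0 9 3 5 4 13 7 1 6 11 2)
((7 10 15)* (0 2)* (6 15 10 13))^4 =((0 2)(6 15 7 13))^4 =(15)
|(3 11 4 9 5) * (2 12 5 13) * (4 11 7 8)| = |(2 12 5 3 7 8 4 9 13)| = 9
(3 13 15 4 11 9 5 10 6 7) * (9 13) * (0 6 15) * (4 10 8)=(0 6 7 3 9 5 8 4 11 13)(10 15)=[6, 1, 2, 9, 11, 8, 7, 3, 4, 5, 15, 13, 12, 0, 14, 10]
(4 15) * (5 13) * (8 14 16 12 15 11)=(4 11 8 14 16 12 15)(5 13)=[0, 1, 2, 3, 11, 13, 6, 7, 14, 9, 10, 8, 15, 5, 16, 4, 12]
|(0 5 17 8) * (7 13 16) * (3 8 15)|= 6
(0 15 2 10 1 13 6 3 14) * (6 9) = (0 15 2 10 1 13 9 6 3 14) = [15, 13, 10, 14, 4, 5, 3, 7, 8, 6, 1, 11, 12, 9, 0, 2]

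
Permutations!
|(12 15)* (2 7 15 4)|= 5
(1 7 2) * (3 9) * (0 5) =[5, 7, 1, 9, 4, 0, 6, 2, 8, 3] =(0 5)(1 7 2)(3 9)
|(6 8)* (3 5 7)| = 6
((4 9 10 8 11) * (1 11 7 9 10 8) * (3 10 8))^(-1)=((1 11 4 8 7 9 3 10))^(-1)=(1 10 3 9 7 8 4 11)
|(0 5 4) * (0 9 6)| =|(0 5 4 9 6)| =5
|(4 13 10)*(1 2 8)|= |(1 2 8)(4 13 10)|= 3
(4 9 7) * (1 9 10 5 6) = (1 9 7 4 10 5 6) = [0, 9, 2, 3, 10, 6, 1, 4, 8, 7, 5]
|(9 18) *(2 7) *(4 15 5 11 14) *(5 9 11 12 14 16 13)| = 10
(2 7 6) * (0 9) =(0 9)(2 7 6) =[9, 1, 7, 3, 4, 5, 2, 6, 8, 0]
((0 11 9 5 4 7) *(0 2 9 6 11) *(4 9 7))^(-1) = (2 7)(5 9)(6 11)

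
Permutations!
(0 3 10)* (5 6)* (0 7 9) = (0 3 10 7 9)(5 6) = [3, 1, 2, 10, 4, 6, 5, 9, 8, 0, 7]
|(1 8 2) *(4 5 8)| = |(1 4 5 8 2)| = 5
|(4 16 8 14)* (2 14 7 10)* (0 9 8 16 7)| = 15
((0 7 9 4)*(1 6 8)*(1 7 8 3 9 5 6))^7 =(0 4 9 3 6 5 7 8)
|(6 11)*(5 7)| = 2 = |(5 7)(6 11)|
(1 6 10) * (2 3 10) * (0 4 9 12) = (0 4 9 12)(1 6 2 3 10) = [4, 6, 3, 10, 9, 5, 2, 7, 8, 12, 1, 11, 0]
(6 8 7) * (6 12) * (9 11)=(6 8 7 12)(9 11)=[0, 1, 2, 3, 4, 5, 8, 12, 7, 11, 10, 9, 6]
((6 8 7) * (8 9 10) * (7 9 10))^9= (6 7 9 8 10)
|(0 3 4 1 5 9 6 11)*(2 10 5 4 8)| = |(0 3 8 2 10 5 9 6 11)(1 4)| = 18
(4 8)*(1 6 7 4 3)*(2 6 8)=(1 8 3)(2 6 7 4)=[0, 8, 6, 1, 2, 5, 7, 4, 3]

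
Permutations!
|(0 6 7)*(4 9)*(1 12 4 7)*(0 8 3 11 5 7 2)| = 35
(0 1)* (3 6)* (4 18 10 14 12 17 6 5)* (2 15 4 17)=(0 1)(2 15 4 18 10 14 12)(3 5 17 6)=[1, 0, 15, 5, 18, 17, 3, 7, 8, 9, 14, 11, 2, 13, 12, 4, 16, 6, 10]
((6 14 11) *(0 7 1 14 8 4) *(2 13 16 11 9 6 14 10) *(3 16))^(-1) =((0 7 1 10 2 13 3 16 11 14 9 6 8 4))^(-1) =(0 4 8 6 9 14 11 16 3 13 2 10 1 7)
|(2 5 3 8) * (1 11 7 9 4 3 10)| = 10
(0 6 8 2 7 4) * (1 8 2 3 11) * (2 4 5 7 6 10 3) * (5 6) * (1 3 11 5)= (0 10 11 3 5 7 6 4)(1 8 2)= [10, 8, 1, 5, 0, 7, 4, 6, 2, 9, 11, 3]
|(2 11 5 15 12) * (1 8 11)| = 7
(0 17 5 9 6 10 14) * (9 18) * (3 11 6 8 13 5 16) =(0 17 16 3 11 6 10 14)(5 18 9 8 13) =[17, 1, 2, 11, 4, 18, 10, 7, 13, 8, 14, 6, 12, 5, 0, 15, 3, 16, 9]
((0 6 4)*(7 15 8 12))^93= (7 15 8 12)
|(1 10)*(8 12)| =2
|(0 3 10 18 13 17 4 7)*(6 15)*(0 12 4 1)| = |(0 3 10 18 13 17 1)(4 7 12)(6 15)| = 42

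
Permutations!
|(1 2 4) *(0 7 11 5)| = |(0 7 11 5)(1 2 4)| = 12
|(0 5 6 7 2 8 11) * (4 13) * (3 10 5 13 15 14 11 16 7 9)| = |(0 13 4 15 14 11)(2 8 16 7)(3 10 5 6 9)| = 60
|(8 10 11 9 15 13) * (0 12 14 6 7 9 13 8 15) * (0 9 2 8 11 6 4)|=|(0 12 14 4)(2 8 10 6 7)(11 13 15)|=60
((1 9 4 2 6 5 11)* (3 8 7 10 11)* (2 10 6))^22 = ((1 9 4 10 11)(3 8 7 6 5))^22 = (1 4 11 9 10)(3 7 5 8 6)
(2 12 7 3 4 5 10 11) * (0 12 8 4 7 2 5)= (0 12 2 8 4)(3 7)(5 10 11)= [12, 1, 8, 7, 0, 10, 6, 3, 4, 9, 11, 5, 2]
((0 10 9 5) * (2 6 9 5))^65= ((0 10 5)(2 6 9))^65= (0 5 10)(2 9 6)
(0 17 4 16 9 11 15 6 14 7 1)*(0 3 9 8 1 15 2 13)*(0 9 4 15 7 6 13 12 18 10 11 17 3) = [3, 0, 12, 4, 16, 5, 14, 7, 1, 17, 11, 2, 18, 9, 6, 13, 8, 15, 10] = (0 3 4 16 8 1)(2 12 18 10 11)(6 14)(9 17 15 13)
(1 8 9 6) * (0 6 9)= (9)(0 6 1 8)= [6, 8, 2, 3, 4, 5, 1, 7, 0, 9]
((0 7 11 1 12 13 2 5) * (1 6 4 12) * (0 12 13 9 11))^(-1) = (0 7)(2 13 4 6 11 9 12 5)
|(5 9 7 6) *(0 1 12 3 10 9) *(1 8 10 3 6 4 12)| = 9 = |(0 8 10 9 7 4 12 6 5)|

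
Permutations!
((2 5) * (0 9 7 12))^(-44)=((0 9 7 12)(2 5))^(-44)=(12)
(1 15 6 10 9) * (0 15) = [15, 0, 2, 3, 4, 5, 10, 7, 8, 1, 9, 11, 12, 13, 14, 6] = (0 15 6 10 9 1)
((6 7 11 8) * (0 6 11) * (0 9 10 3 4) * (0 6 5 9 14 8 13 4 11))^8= (0 6 3)(4 10 8)(5 7 11)(9 14 13)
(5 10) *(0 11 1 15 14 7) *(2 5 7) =(0 11 1 15 14 2 5 10 7) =[11, 15, 5, 3, 4, 10, 6, 0, 8, 9, 7, 1, 12, 13, 2, 14]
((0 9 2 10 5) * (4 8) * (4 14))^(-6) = ((0 9 2 10 5)(4 8 14))^(-6) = (14)(0 5 10 2 9)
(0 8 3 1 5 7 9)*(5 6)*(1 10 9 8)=[1, 6, 2, 10, 4, 7, 5, 8, 3, 0, 9]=(0 1 6 5 7 8 3 10 9)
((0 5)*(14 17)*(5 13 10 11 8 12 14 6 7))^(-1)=((0 13 10 11 8 12 14 17 6 7 5))^(-1)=(0 5 7 6 17 14 12 8 11 10 13)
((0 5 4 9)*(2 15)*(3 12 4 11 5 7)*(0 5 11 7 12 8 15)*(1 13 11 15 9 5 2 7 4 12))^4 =(0 15 9 13 3)(1 7 2 11 8)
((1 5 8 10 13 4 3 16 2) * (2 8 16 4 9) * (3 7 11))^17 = ((1 5 16 8 10 13 9 2)(3 4 7 11))^17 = (1 5 16 8 10 13 9 2)(3 4 7 11)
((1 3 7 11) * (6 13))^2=((1 3 7 11)(6 13))^2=(13)(1 7)(3 11)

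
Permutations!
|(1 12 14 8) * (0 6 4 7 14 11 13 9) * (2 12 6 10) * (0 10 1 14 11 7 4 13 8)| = |(0 1 6 13 9 10 2 12 7 11 8 14)| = 12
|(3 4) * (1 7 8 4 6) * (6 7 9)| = |(1 9 6)(3 7 8 4)| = 12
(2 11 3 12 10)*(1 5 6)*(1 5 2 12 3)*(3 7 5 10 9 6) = (1 2 11)(3 7 5)(6 10 12 9) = [0, 2, 11, 7, 4, 3, 10, 5, 8, 6, 12, 1, 9]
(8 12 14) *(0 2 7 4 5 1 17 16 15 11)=(0 2 7 4 5 1 17 16 15 11)(8 12 14)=[2, 17, 7, 3, 5, 1, 6, 4, 12, 9, 10, 0, 14, 13, 8, 11, 15, 16]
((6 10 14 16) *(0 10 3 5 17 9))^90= ((0 10 14 16 6 3 5 17 9))^90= (17)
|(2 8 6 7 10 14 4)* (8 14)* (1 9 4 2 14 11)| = 12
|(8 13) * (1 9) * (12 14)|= |(1 9)(8 13)(12 14)|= 2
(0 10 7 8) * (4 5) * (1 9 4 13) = (0 10 7 8)(1 9 4 5 13) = [10, 9, 2, 3, 5, 13, 6, 8, 0, 4, 7, 11, 12, 1]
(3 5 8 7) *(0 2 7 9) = [2, 1, 7, 5, 4, 8, 6, 3, 9, 0] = (0 2 7 3 5 8 9)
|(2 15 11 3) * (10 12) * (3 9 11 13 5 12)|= 14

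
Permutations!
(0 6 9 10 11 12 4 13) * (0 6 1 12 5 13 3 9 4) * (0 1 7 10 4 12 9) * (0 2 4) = [7, 9, 4, 2, 3, 13, 12, 10, 8, 0, 11, 5, 1, 6] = (0 7 10 11 5 13 6 12 1 9)(2 4 3)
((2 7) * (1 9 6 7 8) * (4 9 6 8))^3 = ((1 6 7 2 4 9 8))^3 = (1 2 8 7 9 6 4)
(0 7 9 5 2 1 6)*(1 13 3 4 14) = (0 7 9 5 2 13 3 4 14 1 6) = [7, 6, 13, 4, 14, 2, 0, 9, 8, 5, 10, 11, 12, 3, 1]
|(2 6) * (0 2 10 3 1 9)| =7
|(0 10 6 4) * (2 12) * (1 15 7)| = 12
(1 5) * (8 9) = [0, 5, 2, 3, 4, 1, 6, 7, 9, 8] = (1 5)(8 9)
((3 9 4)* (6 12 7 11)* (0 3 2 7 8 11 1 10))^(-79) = ((0 3 9 4 2 7 1 10)(6 12 8 11))^(-79) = (0 3 9 4 2 7 1 10)(6 12 8 11)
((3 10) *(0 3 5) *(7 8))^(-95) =((0 3 10 5)(7 8))^(-95) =(0 3 10 5)(7 8)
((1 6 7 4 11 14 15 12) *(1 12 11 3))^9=((1 6 7 4 3)(11 14 15))^9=(15)(1 3 4 7 6)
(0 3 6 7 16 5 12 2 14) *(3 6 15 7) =(0 6 3 15 7 16 5 12 2 14) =[6, 1, 14, 15, 4, 12, 3, 16, 8, 9, 10, 11, 2, 13, 0, 7, 5]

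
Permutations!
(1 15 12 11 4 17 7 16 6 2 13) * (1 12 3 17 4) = (1 15 3 17 7 16 6 2 13 12 11) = [0, 15, 13, 17, 4, 5, 2, 16, 8, 9, 10, 1, 11, 12, 14, 3, 6, 7]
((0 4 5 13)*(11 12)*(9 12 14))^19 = ((0 4 5 13)(9 12 11 14))^19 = (0 13 5 4)(9 14 11 12)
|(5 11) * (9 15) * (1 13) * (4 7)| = 2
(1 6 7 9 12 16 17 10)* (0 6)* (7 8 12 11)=(0 6 8 12 16 17 10 1)(7 9 11)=[6, 0, 2, 3, 4, 5, 8, 9, 12, 11, 1, 7, 16, 13, 14, 15, 17, 10]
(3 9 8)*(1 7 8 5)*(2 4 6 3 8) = (1 7 2 4 6 3 9 5) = [0, 7, 4, 9, 6, 1, 3, 2, 8, 5]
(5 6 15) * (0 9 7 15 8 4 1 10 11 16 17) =[9, 10, 2, 3, 1, 6, 8, 15, 4, 7, 11, 16, 12, 13, 14, 5, 17, 0] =(0 9 7 15 5 6 8 4 1 10 11 16 17)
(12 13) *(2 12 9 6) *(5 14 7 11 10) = (2 12 13 9 6)(5 14 7 11 10) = [0, 1, 12, 3, 4, 14, 2, 11, 8, 6, 5, 10, 13, 9, 7]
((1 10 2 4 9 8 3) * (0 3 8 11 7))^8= (0 7 11 9 4 2 10 1 3)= ((0 3 1 10 2 4 9 11 7))^8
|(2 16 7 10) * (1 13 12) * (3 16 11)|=|(1 13 12)(2 11 3 16 7 10)|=6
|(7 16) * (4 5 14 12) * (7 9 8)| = |(4 5 14 12)(7 16 9 8)| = 4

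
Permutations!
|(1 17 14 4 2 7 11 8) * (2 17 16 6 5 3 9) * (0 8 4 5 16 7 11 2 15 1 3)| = 26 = |(0 8 3 9 15 1 7 2 11 4 17 14 5)(6 16)|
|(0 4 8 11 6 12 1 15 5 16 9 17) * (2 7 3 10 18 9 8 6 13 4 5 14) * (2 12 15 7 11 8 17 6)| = 20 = |(0 5 16 17)(1 7 3 10 18 9 6 15 14 12)(2 11 13 4)|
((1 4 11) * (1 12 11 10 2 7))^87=((1 4 10 2 7)(11 12))^87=(1 10 7 4 2)(11 12)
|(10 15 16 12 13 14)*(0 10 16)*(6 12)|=15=|(0 10 15)(6 12 13 14 16)|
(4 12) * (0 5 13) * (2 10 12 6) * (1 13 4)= [5, 13, 10, 3, 6, 4, 2, 7, 8, 9, 12, 11, 1, 0]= (0 5 4 6 2 10 12 1 13)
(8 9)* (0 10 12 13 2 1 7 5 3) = (0 10 12 13 2 1 7 5 3)(8 9) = [10, 7, 1, 0, 4, 3, 6, 5, 9, 8, 12, 11, 13, 2]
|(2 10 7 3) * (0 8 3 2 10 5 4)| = 8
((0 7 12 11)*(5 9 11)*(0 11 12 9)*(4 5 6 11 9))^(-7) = (0 7 4 5)(6 11 9 12)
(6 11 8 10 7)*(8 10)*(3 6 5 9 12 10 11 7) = (3 6 7 5 9 12 10) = [0, 1, 2, 6, 4, 9, 7, 5, 8, 12, 3, 11, 10]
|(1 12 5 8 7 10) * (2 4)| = |(1 12 5 8 7 10)(2 4)| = 6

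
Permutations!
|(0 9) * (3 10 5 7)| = 4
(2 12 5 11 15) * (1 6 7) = (1 6 7)(2 12 5 11 15) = [0, 6, 12, 3, 4, 11, 7, 1, 8, 9, 10, 15, 5, 13, 14, 2]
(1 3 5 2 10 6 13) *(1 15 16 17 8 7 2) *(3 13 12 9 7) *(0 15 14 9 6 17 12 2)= (0 15 16 12 6 2 10 17 8 3 5 1 13 14 9 7)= [15, 13, 10, 5, 4, 1, 2, 0, 3, 7, 17, 11, 6, 14, 9, 16, 12, 8]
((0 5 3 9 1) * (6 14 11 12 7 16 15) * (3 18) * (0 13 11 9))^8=(18)(1 14 15 7 11)(6 16 12 13 9)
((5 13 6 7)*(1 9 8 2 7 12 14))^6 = (1 13 8 12 7)(2 14 5 9 6) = ((1 9 8 2 7 5 13 6 12 14))^6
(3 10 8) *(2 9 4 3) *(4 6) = [0, 1, 9, 10, 3, 5, 4, 7, 2, 6, 8] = (2 9 6 4 3 10 8)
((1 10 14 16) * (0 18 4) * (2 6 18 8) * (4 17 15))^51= (0 6 15 8 18 4 2 17)(1 16 14 10)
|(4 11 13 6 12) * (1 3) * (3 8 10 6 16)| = 10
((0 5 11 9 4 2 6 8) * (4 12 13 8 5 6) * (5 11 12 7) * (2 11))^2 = (0 2 11 7 12 8 6 4 9 5 13)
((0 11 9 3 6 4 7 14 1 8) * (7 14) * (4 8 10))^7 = (0 11 9 3 6 8)(1 14 4 10)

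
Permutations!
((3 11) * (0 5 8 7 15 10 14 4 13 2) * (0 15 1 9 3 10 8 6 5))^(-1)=((1 9 3 11 10 14 4 13 2 15 8 7)(5 6))^(-1)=(1 7 8 15 2 13 4 14 10 11 3 9)(5 6)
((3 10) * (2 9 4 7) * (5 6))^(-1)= ((2 9 4 7)(3 10)(5 6))^(-1)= (2 7 4 9)(3 10)(5 6)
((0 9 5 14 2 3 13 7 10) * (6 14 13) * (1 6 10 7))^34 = (0 1 3 5 14)(2 9 6 10 13)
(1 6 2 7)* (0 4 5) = [4, 6, 7, 3, 5, 0, 2, 1] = (0 4 5)(1 6 2 7)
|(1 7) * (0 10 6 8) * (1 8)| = 6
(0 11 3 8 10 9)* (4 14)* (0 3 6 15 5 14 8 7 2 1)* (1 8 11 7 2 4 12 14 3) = (0 7 4 11 6 15 5 3 2 8 10 9 1)(12 14) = [7, 0, 8, 2, 11, 3, 15, 4, 10, 1, 9, 6, 14, 13, 12, 5]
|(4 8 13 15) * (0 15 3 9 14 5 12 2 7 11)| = |(0 15 4 8 13 3 9 14 5 12 2 7 11)| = 13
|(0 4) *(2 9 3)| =6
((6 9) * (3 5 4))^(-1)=(3 4 5)(6 9)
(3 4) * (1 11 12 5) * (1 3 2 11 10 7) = (1 10 7)(2 11 12 5 3 4) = [0, 10, 11, 4, 2, 3, 6, 1, 8, 9, 7, 12, 5]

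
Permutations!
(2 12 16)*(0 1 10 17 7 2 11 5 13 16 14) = [1, 10, 12, 3, 4, 13, 6, 2, 8, 9, 17, 5, 14, 16, 0, 15, 11, 7] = (0 1 10 17 7 2 12 14)(5 13 16 11)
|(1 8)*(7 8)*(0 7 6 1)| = |(0 7 8)(1 6)| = 6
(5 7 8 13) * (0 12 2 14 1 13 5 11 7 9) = [12, 13, 14, 3, 4, 9, 6, 8, 5, 0, 10, 7, 2, 11, 1] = (0 12 2 14 1 13 11 7 8 5 9)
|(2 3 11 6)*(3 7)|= |(2 7 3 11 6)|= 5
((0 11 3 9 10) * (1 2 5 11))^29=((0 1 2 5 11 3 9 10))^29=(0 3 2 10 11 1 9 5)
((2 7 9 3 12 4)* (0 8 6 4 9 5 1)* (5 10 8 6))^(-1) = (0 1 5 8 10 7 2 4 6)(3 9 12)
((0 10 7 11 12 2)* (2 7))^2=(0 2 10)(7 12 11)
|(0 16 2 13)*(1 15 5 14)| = |(0 16 2 13)(1 15 5 14)| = 4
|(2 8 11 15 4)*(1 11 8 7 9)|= |(1 11 15 4 2 7 9)|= 7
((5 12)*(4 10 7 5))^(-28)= (4 7 12 10 5)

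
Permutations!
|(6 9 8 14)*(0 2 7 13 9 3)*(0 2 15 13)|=10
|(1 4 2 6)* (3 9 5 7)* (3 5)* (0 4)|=|(0 4 2 6 1)(3 9)(5 7)|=10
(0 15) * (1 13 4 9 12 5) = (0 15)(1 13 4 9 12 5) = [15, 13, 2, 3, 9, 1, 6, 7, 8, 12, 10, 11, 5, 4, 14, 0]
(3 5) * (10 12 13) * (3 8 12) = (3 5 8 12 13 10) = [0, 1, 2, 5, 4, 8, 6, 7, 12, 9, 3, 11, 13, 10]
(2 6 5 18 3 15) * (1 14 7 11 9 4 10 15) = (1 14 7 11 9 4 10 15 2 6 5 18 3) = [0, 14, 6, 1, 10, 18, 5, 11, 8, 4, 15, 9, 12, 13, 7, 2, 16, 17, 3]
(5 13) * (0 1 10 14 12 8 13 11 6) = [1, 10, 2, 3, 4, 11, 0, 7, 13, 9, 14, 6, 8, 5, 12] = (0 1 10 14 12 8 13 5 11 6)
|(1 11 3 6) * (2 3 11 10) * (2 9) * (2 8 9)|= |(11)(1 10 2 3 6)(8 9)|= 10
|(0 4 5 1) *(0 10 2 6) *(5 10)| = |(0 4 10 2 6)(1 5)| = 10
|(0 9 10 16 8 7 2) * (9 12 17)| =9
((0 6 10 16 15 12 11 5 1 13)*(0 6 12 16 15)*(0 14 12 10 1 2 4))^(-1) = (0 4 2 5 11 12 14 16 15 10)(1 6 13)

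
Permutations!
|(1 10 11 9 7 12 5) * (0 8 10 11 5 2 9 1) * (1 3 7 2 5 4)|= 10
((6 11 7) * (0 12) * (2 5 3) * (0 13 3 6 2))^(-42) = ((0 12 13 3)(2 5 6 11 7))^(-42) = (0 13)(2 11 5 7 6)(3 12)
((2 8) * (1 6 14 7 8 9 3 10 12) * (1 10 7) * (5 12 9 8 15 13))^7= ((1 6 14)(2 8)(3 7 15 13 5 12 10 9))^7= (1 6 14)(2 8)(3 9 10 12 5 13 15 7)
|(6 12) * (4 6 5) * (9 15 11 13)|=|(4 6 12 5)(9 15 11 13)|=4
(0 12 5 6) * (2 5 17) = [12, 1, 5, 3, 4, 6, 0, 7, 8, 9, 10, 11, 17, 13, 14, 15, 16, 2] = (0 12 17 2 5 6)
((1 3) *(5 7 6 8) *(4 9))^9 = (1 3)(4 9)(5 7 6 8)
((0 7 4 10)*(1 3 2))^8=((0 7 4 10)(1 3 2))^8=(10)(1 2 3)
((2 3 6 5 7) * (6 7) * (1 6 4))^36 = ((1 6 5 4)(2 3 7))^36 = (7)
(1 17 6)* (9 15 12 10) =(1 17 6)(9 15 12 10) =[0, 17, 2, 3, 4, 5, 1, 7, 8, 15, 9, 11, 10, 13, 14, 12, 16, 6]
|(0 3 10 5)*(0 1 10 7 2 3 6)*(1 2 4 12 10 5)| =8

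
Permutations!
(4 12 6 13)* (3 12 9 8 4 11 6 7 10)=(3 12 7 10)(4 9 8)(6 13 11)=[0, 1, 2, 12, 9, 5, 13, 10, 4, 8, 3, 6, 7, 11]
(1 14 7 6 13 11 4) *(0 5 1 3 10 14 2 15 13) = (0 5 1 2 15 13 11 4 3 10 14 7 6) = [5, 2, 15, 10, 3, 1, 0, 6, 8, 9, 14, 4, 12, 11, 7, 13]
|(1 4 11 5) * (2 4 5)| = |(1 5)(2 4 11)| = 6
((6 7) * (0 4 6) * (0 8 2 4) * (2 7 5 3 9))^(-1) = (2 9 3 5 6 4)(7 8)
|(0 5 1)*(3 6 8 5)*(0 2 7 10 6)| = 14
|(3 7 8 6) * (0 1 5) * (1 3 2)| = 8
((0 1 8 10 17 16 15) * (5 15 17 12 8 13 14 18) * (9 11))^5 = (0 5 14 1 15 18 13)(8 12 10)(9 11)(16 17)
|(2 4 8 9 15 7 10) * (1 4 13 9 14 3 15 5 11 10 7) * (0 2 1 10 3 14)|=|(0 2 13 9 5 11 3 15 10 1 4 8)|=12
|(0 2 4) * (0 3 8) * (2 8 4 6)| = 2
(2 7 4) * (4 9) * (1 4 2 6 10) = [0, 4, 7, 3, 6, 5, 10, 9, 8, 2, 1] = (1 4 6 10)(2 7 9)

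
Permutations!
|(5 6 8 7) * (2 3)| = |(2 3)(5 6 8 7)| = 4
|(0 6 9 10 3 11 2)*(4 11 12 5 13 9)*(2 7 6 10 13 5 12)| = 4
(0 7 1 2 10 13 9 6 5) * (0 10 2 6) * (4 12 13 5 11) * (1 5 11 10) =[7, 6, 2, 3, 12, 1, 10, 5, 8, 0, 11, 4, 13, 9] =(0 7 5 1 6 10 11 4 12 13 9)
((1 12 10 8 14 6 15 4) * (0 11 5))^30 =(1 15 14 10)(4 6 8 12)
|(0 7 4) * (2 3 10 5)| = |(0 7 4)(2 3 10 5)| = 12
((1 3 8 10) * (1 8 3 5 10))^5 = (1 5 10 8)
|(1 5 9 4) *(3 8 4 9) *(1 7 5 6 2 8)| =|(9)(1 6 2 8 4 7 5 3)| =8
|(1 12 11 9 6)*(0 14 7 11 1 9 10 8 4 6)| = 18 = |(0 14 7 11 10 8 4 6 9)(1 12)|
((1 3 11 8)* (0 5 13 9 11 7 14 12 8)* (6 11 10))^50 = ((0 5 13 9 10 6 11)(1 3 7 14 12 8))^50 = (0 5 13 9 10 6 11)(1 7 12)(3 14 8)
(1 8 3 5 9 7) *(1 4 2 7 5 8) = (2 7 4)(3 8)(5 9) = [0, 1, 7, 8, 2, 9, 6, 4, 3, 5]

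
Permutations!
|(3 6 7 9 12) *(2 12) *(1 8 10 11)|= 12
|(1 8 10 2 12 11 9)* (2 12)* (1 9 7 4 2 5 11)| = |(1 8 10 12)(2 5 11 7 4)| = 20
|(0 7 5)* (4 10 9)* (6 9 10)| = 3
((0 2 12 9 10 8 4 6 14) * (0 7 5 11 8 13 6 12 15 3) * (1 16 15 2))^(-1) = (0 3 15 16 1)(4 8 11 5 7 14 6 13 10 9 12)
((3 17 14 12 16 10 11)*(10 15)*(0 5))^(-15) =((0 5)(3 17 14 12 16 15 10 11))^(-15) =(0 5)(3 17 14 12 16 15 10 11)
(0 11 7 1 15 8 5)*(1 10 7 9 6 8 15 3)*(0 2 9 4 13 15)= (0 11 4 13 15)(1 3)(2 9 6 8 5)(7 10)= [11, 3, 9, 1, 13, 2, 8, 10, 5, 6, 7, 4, 12, 15, 14, 0]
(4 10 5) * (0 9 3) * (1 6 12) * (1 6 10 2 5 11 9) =(0 1 10 11 9 3)(2 5 4)(6 12) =[1, 10, 5, 0, 2, 4, 12, 7, 8, 3, 11, 9, 6]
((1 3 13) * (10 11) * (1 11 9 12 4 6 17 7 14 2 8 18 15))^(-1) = (1 15 18 8 2 14 7 17 6 4 12 9 10 11 13 3)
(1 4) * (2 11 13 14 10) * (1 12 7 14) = (1 4 12 7 14 10 2 11 13) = [0, 4, 11, 3, 12, 5, 6, 14, 8, 9, 2, 13, 7, 1, 10]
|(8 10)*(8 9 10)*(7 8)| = 2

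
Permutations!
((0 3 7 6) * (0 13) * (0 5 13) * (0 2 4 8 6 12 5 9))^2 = (0 7 5 9 3 12 13)(2 8)(4 6)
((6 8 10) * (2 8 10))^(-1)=(2 8)(6 10)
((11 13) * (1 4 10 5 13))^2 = (1 10 13)(4 5 11)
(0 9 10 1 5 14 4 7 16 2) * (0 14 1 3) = (0 9 10 3)(1 5)(2 14 4 7 16) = [9, 5, 14, 0, 7, 1, 6, 16, 8, 10, 3, 11, 12, 13, 4, 15, 2]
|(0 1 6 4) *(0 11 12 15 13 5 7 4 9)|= 28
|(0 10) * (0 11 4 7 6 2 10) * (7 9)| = 7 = |(2 10 11 4 9 7 6)|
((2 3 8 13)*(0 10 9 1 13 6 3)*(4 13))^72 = (0 9 4 2 10 1 13)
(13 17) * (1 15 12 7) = (1 15 12 7)(13 17) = [0, 15, 2, 3, 4, 5, 6, 1, 8, 9, 10, 11, 7, 17, 14, 12, 16, 13]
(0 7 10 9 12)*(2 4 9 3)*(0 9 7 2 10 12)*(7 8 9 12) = (12)(0 2 4 8 9)(3 10) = [2, 1, 4, 10, 8, 5, 6, 7, 9, 0, 3, 11, 12]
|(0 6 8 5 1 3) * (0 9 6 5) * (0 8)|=|(0 5 1 3 9 6)|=6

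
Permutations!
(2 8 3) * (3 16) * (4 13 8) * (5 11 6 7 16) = (2 4 13 8 5 11 6 7 16 3) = [0, 1, 4, 2, 13, 11, 7, 16, 5, 9, 10, 6, 12, 8, 14, 15, 3]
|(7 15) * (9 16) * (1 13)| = |(1 13)(7 15)(9 16)| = 2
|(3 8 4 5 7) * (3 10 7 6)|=|(3 8 4 5 6)(7 10)|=10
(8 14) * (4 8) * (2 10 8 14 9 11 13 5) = (2 10 8 9 11 13 5)(4 14) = [0, 1, 10, 3, 14, 2, 6, 7, 9, 11, 8, 13, 12, 5, 4]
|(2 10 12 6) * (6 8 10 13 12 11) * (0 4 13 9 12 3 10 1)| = |(0 4 13 3 10 11 6 2 9 12 8 1)| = 12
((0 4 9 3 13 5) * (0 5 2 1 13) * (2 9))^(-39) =((0 4 2 1 13 9 3))^(-39) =(0 1 3 2 9 4 13)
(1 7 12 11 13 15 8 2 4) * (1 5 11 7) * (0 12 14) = (0 12 7 14)(2 4 5 11 13 15 8) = [12, 1, 4, 3, 5, 11, 6, 14, 2, 9, 10, 13, 7, 15, 0, 8]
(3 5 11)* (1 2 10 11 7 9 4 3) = [0, 2, 10, 5, 3, 7, 6, 9, 8, 4, 11, 1] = (1 2 10 11)(3 5 7 9 4)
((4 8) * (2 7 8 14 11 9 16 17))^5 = ((2 7 8 4 14 11 9 16 17))^5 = (2 11 7 9 8 16 4 17 14)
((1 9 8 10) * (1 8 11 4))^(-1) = (1 4 11 9)(8 10)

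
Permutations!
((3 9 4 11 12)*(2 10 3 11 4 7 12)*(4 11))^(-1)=((2 10 3 9 7 12 4 11))^(-1)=(2 11 4 12 7 9 3 10)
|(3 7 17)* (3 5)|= 4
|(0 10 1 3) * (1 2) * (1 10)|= 6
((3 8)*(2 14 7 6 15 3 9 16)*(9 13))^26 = ((2 14 7 6 15 3 8 13 9 16))^26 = (2 8 7 9 15)(3 14 13 6 16)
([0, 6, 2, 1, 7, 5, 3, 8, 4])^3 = (8)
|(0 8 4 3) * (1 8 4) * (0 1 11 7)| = |(0 4 3 1 8 11 7)| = 7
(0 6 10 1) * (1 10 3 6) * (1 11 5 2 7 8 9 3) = (0 11 5 2 7 8 9 3 6 1) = [11, 0, 7, 6, 4, 2, 1, 8, 9, 3, 10, 5]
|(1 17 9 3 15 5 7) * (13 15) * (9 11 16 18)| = 11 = |(1 17 11 16 18 9 3 13 15 5 7)|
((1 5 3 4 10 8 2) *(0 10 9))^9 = (10)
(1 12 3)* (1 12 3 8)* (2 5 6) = (1 3 12 8)(2 5 6) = [0, 3, 5, 12, 4, 6, 2, 7, 1, 9, 10, 11, 8]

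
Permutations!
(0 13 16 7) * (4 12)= (0 13 16 7)(4 12)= [13, 1, 2, 3, 12, 5, 6, 0, 8, 9, 10, 11, 4, 16, 14, 15, 7]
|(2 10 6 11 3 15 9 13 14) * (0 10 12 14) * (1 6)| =|(0 10 1 6 11 3 15 9 13)(2 12 14)| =9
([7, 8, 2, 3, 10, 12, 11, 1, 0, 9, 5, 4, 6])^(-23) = (0 7 1 8)(4 10 5 12 6 11)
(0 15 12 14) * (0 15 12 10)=[12, 1, 2, 3, 4, 5, 6, 7, 8, 9, 0, 11, 14, 13, 15, 10]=(0 12 14 15 10)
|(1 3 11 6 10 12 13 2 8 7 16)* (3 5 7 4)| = 36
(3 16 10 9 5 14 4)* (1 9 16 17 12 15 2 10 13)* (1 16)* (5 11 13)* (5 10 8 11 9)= [0, 5, 8, 17, 3, 14, 6, 7, 11, 9, 1, 13, 15, 16, 4, 2, 10, 12]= (1 5 14 4 3 17 12 15 2 8 11 13 16 10)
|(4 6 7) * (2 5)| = 6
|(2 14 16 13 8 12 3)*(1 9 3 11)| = 10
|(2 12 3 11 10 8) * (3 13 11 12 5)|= |(2 5 3 12 13 11 10 8)|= 8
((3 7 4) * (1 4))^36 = ((1 4 3 7))^36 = (7)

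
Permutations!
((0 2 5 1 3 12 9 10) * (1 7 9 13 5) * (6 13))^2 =((0 2 1 3 12 6 13 5 7 9 10))^2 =(0 1 12 13 7 10 2 3 6 5 9)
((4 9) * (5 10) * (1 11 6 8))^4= ((1 11 6 8)(4 9)(5 10))^4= (11)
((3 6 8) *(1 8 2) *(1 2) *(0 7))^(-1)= ((0 7)(1 8 3 6))^(-1)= (0 7)(1 6 3 8)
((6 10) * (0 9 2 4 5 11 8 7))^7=(0 7 8 11 5 4 2 9)(6 10)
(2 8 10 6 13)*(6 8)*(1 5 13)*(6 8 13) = (1 5 6)(2 8 10 13) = [0, 5, 8, 3, 4, 6, 1, 7, 10, 9, 13, 11, 12, 2]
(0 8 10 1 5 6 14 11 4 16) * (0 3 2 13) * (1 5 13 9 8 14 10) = [14, 13, 9, 2, 16, 6, 10, 7, 1, 8, 5, 4, 12, 0, 11, 15, 3] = (0 14 11 4 16 3 2 9 8 1 13)(5 6 10)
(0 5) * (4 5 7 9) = (0 7 9 4 5) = [7, 1, 2, 3, 5, 0, 6, 9, 8, 4]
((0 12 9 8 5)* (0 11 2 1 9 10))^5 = (0 10 12)(1 2 11 5 8 9)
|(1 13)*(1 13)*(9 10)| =2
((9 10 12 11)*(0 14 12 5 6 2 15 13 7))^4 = ((0 14 12 11 9 10 5 6 2 15 13 7))^4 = (0 9 2)(5 13 12)(6 7 11)(10 15 14)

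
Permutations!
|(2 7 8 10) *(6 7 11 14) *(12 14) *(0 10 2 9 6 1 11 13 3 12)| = 13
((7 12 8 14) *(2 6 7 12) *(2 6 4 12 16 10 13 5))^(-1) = (2 5 13 10 16 14 8 12 4)(6 7)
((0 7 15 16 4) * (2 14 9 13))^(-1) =(0 4 16 15 7)(2 13 9 14)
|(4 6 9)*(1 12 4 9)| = |(1 12 4 6)| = 4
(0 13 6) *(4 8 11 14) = (0 13 6)(4 8 11 14) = [13, 1, 2, 3, 8, 5, 0, 7, 11, 9, 10, 14, 12, 6, 4]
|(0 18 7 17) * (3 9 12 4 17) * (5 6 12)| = 10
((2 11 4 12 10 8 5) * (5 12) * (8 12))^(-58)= ((2 11 4 5)(10 12))^(-58)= (12)(2 4)(5 11)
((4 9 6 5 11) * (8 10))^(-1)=((4 9 6 5 11)(8 10))^(-1)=(4 11 5 6 9)(8 10)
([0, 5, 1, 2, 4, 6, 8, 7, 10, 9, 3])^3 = (1 8 2 6 3 5 10)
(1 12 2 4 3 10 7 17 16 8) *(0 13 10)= [13, 12, 4, 0, 3, 5, 6, 17, 1, 9, 7, 11, 2, 10, 14, 15, 8, 16]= (0 13 10 7 17 16 8 1 12 2 4 3)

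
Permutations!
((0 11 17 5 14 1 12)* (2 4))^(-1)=(0 12 1 14 5 17 11)(2 4)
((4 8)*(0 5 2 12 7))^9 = ((0 5 2 12 7)(4 8))^9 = (0 7 12 2 5)(4 8)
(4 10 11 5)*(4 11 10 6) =(4 6)(5 11) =[0, 1, 2, 3, 6, 11, 4, 7, 8, 9, 10, 5]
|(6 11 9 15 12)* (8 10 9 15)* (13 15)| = |(6 11 13 15 12)(8 10 9)| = 15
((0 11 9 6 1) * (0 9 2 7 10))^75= (11)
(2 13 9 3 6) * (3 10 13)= (2 3 6)(9 10 13)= [0, 1, 3, 6, 4, 5, 2, 7, 8, 10, 13, 11, 12, 9]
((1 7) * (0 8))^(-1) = (0 8)(1 7)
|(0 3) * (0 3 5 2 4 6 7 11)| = 7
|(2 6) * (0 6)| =|(0 6 2)| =3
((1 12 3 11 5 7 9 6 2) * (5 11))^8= (12)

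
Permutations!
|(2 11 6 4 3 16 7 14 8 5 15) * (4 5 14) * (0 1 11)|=|(0 1 11 6 5 15 2)(3 16 7 4)(8 14)|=28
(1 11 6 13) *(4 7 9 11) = [0, 4, 2, 3, 7, 5, 13, 9, 8, 11, 10, 6, 12, 1] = (1 4 7 9 11 6 13)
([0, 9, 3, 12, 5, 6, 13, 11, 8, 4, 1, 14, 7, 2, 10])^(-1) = (1 10 14 11 7 12 3 2 13 6 5 4 9)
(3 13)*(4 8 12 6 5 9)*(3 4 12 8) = (3 13 4)(5 9 12 6) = [0, 1, 2, 13, 3, 9, 5, 7, 8, 12, 10, 11, 6, 4]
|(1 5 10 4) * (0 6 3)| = |(0 6 3)(1 5 10 4)| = 12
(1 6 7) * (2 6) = (1 2 6 7) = [0, 2, 6, 3, 4, 5, 7, 1]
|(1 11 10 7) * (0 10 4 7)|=4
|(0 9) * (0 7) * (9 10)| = 4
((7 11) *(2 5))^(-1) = (2 5)(7 11)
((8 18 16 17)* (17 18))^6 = ((8 17)(16 18))^6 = (18)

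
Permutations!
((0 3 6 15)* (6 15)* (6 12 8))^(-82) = (0 15 3)(6 8 12)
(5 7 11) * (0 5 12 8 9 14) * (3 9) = (0 5 7 11 12 8 3 9 14) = [5, 1, 2, 9, 4, 7, 6, 11, 3, 14, 10, 12, 8, 13, 0]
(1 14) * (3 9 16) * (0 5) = (0 5)(1 14)(3 9 16) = [5, 14, 2, 9, 4, 0, 6, 7, 8, 16, 10, 11, 12, 13, 1, 15, 3]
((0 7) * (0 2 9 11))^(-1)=(0 11 9 2 7)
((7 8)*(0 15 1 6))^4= (15)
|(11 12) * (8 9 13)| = |(8 9 13)(11 12)| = 6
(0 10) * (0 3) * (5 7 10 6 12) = [6, 1, 2, 0, 4, 7, 12, 10, 8, 9, 3, 11, 5] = (0 6 12 5 7 10 3)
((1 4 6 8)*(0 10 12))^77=((0 10 12)(1 4 6 8))^77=(0 12 10)(1 4 6 8)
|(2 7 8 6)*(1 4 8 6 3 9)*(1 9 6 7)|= 6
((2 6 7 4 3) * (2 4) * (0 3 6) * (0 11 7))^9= (11)(0 3 4 6)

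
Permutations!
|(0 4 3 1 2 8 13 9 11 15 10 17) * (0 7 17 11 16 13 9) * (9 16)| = |(0 4 3 1 2 8 16 13)(7 17)(10 11 15)| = 24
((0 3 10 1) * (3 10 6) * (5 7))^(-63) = (10)(3 6)(5 7)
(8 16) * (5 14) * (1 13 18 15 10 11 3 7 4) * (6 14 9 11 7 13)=[0, 6, 2, 13, 1, 9, 14, 4, 16, 11, 7, 3, 12, 18, 5, 10, 8, 17, 15]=(1 6 14 5 9 11 3 13 18 15 10 7 4)(8 16)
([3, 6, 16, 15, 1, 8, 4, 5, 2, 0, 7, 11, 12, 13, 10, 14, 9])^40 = (0 8 14 9 5 15 16 7 3 2 10)(1 6 4)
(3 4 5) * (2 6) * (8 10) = (2 6)(3 4 5)(8 10) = [0, 1, 6, 4, 5, 3, 2, 7, 10, 9, 8]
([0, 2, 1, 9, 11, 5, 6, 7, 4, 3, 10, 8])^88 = (4 11 8)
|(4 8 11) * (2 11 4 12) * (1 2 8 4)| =|(1 2 11 12 8)| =5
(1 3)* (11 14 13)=(1 3)(11 14 13)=[0, 3, 2, 1, 4, 5, 6, 7, 8, 9, 10, 14, 12, 11, 13]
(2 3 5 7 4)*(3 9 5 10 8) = (2 9 5 7 4)(3 10 8) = [0, 1, 9, 10, 2, 7, 6, 4, 3, 5, 8]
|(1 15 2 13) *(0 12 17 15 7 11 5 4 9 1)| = 6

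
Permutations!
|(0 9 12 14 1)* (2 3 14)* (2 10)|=8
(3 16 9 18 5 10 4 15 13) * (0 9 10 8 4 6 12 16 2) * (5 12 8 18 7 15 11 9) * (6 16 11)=(0 5 18 12 11 9 7 15 13 3 2)(4 6 8)(10 16)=[5, 1, 0, 2, 6, 18, 8, 15, 4, 7, 16, 9, 11, 3, 14, 13, 10, 17, 12]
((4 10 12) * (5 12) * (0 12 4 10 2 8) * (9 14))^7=(9 14)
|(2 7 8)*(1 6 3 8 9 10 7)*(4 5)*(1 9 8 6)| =10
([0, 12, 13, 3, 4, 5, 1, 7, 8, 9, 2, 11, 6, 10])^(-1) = (1 6 12)(2 10 13)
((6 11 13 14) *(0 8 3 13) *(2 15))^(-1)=((0 8 3 13 14 6 11)(2 15))^(-1)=(0 11 6 14 13 3 8)(2 15)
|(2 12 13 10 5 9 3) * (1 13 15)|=9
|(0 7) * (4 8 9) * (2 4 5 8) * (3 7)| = 6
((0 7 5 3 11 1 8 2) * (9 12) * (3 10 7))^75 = (0 1)(2 11)(3 8)(9 12)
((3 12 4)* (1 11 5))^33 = (12)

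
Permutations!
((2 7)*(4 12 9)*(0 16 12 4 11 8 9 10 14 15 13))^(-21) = (16)(2 7)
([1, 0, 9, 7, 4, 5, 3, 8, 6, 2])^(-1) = [1, 0, 9, 6, 4, 5, 8, 3, 7, 2]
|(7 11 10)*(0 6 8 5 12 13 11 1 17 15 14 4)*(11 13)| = |(0 6 8 5 12 11 10 7 1 17 15 14 4)| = 13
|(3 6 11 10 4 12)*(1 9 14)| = |(1 9 14)(3 6 11 10 4 12)| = 6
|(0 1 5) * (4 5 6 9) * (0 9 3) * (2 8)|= |(0 1 6 3)(2 8)(4 5 9)|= 12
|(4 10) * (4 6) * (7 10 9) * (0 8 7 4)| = 10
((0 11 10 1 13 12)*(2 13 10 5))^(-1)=((0 11 5 2 13 12)(1 10))^(-1)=(0 12 13 2 5 11)(1 10)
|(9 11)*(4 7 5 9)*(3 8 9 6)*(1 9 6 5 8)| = |(1 9 11 4 7 8 6 3)| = 8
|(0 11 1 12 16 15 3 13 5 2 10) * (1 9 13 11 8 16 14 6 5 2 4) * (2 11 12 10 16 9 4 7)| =72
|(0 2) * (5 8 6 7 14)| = |(0 2)(5 8 6 7 14)| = 10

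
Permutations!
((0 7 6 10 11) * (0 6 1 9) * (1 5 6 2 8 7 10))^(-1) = ((0 10 11 2 8 7 5 6 1 9))^(-1) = (0 9 1 6 5 7 8 2 11 10)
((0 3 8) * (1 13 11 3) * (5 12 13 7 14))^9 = (0 8 3 11 13 12 5 14 7 1)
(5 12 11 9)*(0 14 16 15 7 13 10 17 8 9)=(0 14 16 15 7 13 10 17 8 9 5 12 11)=[14, 1, 2, 3, 4, 12, 6, 13, 9, 5, 17, 0, 11, 10, 16, 7, 15, 8]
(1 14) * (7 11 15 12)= (1 14)(7 11 15 12)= [0, 14, 2, 3, 4, 5, 6, 11, 8, 9, 10, 15, 7, 13, 1, 12]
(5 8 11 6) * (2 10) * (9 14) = (2 10)(5 8 11 6)(9 14) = [0, 1, 10, 3, 4, 8, 5, 7, 11, 14, 2, 6, 12, 13, 9]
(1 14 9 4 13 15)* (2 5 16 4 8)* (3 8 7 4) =(1 14 9 7 4 13 15)(2 5 16 3 8) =[0, 14, 5, 8, 13, 16, 6, 4, 2, 7, 10, 11, 12, 15, 9, 1, 3]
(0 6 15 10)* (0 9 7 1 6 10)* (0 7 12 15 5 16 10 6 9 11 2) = (0 6 5 16 10 11 2)(1 9 12 15 7) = [6, 9, 0, 3, 4, 16, 5, 1, 8, 12, 11, 2, 15, 13, 14, 7, 10]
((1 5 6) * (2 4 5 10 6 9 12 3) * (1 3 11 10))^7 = (2 6 11 9 4 3 10 12 5)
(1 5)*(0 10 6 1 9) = (0 10 6 1 5 9) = [10, 5, 2, 3, 4, 9, 1, 7, 8, 0, 6]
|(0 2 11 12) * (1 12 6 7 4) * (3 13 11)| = |(0 2 3 13 11 6 7 4 1 12)| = 10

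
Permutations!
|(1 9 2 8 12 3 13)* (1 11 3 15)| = 6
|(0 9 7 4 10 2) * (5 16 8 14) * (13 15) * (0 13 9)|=|(2 13 15 9 7 4 10)(5 16 8 14)|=28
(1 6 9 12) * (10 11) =[0, 6, 2, 3, 4, 5, 9, 7, 8, 12, 11, 10, 1] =(1 6 9 12)(10 11)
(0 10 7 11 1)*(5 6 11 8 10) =(0 5 6 11 1)(7 8 10) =[5, 0, 2, 3, 4, 6, 11, 8, 10, 9, 7, 1]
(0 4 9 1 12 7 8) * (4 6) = [6, 12, 2, 3, 9, 5, 4, 8, 0, 1, 10, 11, 7] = (0 6 4 9 1 12 7 8)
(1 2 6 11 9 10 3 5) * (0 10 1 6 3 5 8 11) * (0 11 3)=(0 10 5 6 11 9 1 2)(3 8)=[10, 2, 0, 8, 4, 6, 11, 7, 3, 1, 5, 9]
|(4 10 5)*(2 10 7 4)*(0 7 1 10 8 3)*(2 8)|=|(0 7 4 1 10 5 8 3)|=8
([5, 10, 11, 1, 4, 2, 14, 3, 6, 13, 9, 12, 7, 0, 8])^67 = (0 5 2 11 12 7 3 1 10 9 13)(6 14 8)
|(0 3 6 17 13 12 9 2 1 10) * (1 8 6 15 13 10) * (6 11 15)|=35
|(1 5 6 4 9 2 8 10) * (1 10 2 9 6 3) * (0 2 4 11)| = 6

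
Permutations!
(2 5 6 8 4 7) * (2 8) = (2 5 6)(4 7 8) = [0, 1, 5, 3, 7, 6, 2, 8, 4]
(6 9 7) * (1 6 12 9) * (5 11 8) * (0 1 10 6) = (0 1)(5 11 8)(6 10)(7 12 9) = [1, 0, 2, 3, 4, 11, 10, 12, 5, 7, 6, 8, 9]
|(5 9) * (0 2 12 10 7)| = 10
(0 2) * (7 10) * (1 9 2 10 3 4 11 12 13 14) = (0 10 7 3 4 11 12 13 14 1 9 2) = [10, 9, 0, 4, 11, 5, 6, 3, 8, 2, 7, 12, 13, 14, 1]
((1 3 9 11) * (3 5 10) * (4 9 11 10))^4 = ((1 5 4 9 10 3 11))^4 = (1 10 5 3 4 11 9)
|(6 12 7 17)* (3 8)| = 4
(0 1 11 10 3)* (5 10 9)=(0 1 11 9 5 10 3)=[1, 11, 2, 0, 4, 10, 6, 7, 8, 5, 3, 9]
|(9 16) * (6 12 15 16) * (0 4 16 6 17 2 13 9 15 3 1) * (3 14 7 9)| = |(0 4 16 15 6 12 14 7 9 17 2 13 3 1)| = 14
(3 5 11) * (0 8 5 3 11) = [8, 1, 2, 3, 4, 0, 6, 7, 5, 9, 10, 11] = (11)(0 8 5)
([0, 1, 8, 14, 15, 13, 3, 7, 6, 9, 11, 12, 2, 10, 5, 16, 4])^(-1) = [0, 1, 12, 6, 16, 14, 8, 7, 2, 9, 13, 10, 11, 5, 3, 4, 15]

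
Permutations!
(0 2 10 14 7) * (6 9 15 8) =(0 2 10 14 7)(6 9 15 8) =[2, 1, 10, 3, 4, 5, 9, 0, 6, 15, 14, 11, 12, 13, 7, 8]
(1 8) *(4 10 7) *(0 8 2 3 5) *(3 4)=(0 8 1 2 4 10 7 3 5)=[8, 2, 4, 5, 10, 0, 6, 3, 1, 9, 7]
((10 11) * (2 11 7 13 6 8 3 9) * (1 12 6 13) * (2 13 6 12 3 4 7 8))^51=(1 10 13 7 11 9 4 2 3 8 6)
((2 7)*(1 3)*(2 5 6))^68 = (7)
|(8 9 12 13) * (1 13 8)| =|(1 13)(8 9 12)| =6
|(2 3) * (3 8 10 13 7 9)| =7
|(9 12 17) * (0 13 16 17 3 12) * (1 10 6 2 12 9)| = 11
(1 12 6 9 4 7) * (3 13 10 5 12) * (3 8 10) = (1 8 10 5 12 6 9 4 7)(3 13) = [0, 8, 2, 13, 7, 12, 9, 1, 10, 4, 5, 11, 6, 3]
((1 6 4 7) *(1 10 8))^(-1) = (1 8 10 7 4 6)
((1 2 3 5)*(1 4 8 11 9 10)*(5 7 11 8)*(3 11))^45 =(11)(3 7)(4 5)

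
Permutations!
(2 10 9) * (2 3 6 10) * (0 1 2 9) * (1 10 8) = [10, 2, 9, 6, 4, 5, 8, 7, 1, 3, 0] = (0 10)(1 2 9 3 6 8)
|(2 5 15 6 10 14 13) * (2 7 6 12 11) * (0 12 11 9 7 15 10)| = |(0 12 9 7 6)(2 5 10 14 13 15 11)| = 35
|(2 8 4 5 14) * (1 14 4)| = 4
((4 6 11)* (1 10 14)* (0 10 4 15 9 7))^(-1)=((0 10 14 1 4 6 11 15 9 7))^(-1)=(0 7 9 15 11 6 4 1 14 10)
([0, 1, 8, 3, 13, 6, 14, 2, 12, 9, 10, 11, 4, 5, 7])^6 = [0, 1, 6, 3, 2, 12, 4, 5, 14, 9, 10, 11, 7, 8, 13]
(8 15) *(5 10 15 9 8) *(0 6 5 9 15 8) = (0 6 5 10 8 15 9) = [6, 1, 2, 3, 4, 10, 5, 7, 15, 0, 8, 11, 12, 13, 14, 9]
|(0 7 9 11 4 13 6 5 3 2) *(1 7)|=|(0 1 7 9 11 4 13 6 5 3 2)|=11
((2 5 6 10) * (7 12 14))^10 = (2 6)(5 10)(7 12 14)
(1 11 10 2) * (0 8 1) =[8, 11, 0, 3, 4, 5, 6, 7, 1, 9, 2, 10] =(0 8 1 11 10 2)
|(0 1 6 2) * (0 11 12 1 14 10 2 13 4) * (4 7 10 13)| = 11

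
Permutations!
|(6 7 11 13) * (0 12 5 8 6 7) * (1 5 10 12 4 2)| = |(0 4 2 1 5 8 6)(7 11 13)(10 12)| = 42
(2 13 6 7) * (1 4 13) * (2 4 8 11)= (1 8 11 2)(4 13 6 7)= [0, 8, 1, 3, 13, 5, 7, 4, 11, 9, 10, 2, 12, 6]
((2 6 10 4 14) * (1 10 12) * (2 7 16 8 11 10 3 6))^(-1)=(1 12 6 3)(4 10 11 8 16 7 14)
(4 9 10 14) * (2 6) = (2 6)(4 9 10 14) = [0, 1, 6, 3, 9, 5, 2, 7, 8, 10, 14, 11, 12, 13, 4]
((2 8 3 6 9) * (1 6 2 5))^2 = ((1 6 9 5)(2 8 3))^2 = (1 9)(2 3 8)(5 6)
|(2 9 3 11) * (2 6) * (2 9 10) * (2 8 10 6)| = 10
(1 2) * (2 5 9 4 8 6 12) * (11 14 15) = (1 5 9 4 8 6 12 2)(11 14 15) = [0, 5, 1, 3, 8, 9, 12, 7, 6, 4, 10, 14, 2, 13, 15, 11]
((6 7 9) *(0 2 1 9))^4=(0 6 1)(2 7 9)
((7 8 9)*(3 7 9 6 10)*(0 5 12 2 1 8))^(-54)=(0 6 12 3 1)(2 7 8 5 10)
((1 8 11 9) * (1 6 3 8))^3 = (3 9 8 6 11)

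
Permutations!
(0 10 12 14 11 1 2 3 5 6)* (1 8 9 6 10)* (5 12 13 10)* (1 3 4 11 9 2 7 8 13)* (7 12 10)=(0 3 10 1 12 14 9 6)(2 4 11 13 7 8)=[3, 12, 4, 10, 11, 5, 0, 8, 2, 6, 1, 13, 14, 7, 9]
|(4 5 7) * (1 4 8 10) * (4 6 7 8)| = 7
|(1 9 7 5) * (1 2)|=5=|(1 9 7 5 2)|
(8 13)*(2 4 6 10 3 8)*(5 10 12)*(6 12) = (2 4 12 5 10 3 8 13) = [0, 1, 4, 8, 12, 10, 6, 7, 13, 9, 3, 11, 5, 2]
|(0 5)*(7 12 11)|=|(0 5)(7 12 11)|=6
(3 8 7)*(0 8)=[8, 1, 2, 0, 4, 5, 6, 3, 7]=(0 8 7 3)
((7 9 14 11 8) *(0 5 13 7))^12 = (0 9)(5 14)(7 8)(11 13)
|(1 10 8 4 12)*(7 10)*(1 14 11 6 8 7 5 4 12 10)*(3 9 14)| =35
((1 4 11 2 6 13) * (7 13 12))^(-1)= (1 13 7 12 6 2 11 4)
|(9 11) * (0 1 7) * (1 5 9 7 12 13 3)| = |(0 5 9 11 7)(1 12 13 3)| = 20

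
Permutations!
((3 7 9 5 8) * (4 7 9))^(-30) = (3 5)(8 9)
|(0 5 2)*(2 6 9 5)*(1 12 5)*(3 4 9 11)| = 8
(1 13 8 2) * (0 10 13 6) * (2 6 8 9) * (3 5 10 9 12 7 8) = [9, 3, 1, 5, 4, 10, 0, 8, 6, 2, 13, 11, 7, 12] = (0 9 2 1 3 5 10 13 12 7 8 6)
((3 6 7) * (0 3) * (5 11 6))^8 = ((0 3 5 11 6 7))^8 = (0 5 6)(3 11 7)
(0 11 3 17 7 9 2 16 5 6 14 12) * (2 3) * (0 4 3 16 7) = (0 11 2 7 9 16 5 6 14 12 4 3 17) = [11, 1, 7, 17, 3, 6, 14, 9, 8, 16, 10, 2, 4, 13, 12, 15, 5, 0]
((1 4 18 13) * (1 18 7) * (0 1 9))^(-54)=(18)(0 1 4 7 9)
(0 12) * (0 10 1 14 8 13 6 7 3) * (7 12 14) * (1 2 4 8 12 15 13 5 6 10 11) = (0 14 12 11 1 7 3)(2 4 8 5 6 15 13 10) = [14, 7, 4, 0, 8, 6, 15, 3, 5, 9, 2, 1, 11, 10, 12, 13]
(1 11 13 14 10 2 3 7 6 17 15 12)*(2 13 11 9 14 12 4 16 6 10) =(1 9 14 2 3 7 10 13 12)(4 16 6 17 15) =[0, 9, 3, 7, 16, 5, 17, 10, 8, 14, 13, 11, 1, 12, 2, 4, 6, 15]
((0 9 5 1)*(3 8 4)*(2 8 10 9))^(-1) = ((0 2 8 4 3 10 9 5 1))^(-1) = (0 1 5 9 10 3 4 8 2)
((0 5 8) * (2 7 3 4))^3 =(8)(2 4 3 7)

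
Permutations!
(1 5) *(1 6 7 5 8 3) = (1 8 3)(5 6 7) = [0, 8, 2, 1, 4, 6, 7, 5, 3]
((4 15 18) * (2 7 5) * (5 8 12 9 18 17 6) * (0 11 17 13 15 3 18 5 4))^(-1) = (0 18 3 4 6 17 11)(2 5 9 12 8 7)(13 15)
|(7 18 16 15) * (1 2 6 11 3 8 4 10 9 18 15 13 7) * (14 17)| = 14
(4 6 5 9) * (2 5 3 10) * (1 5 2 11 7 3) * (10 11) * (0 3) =(0 3 11 7)(1 5 9 4 6) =[3, 5, 2, 11, 6, 9, 1, 0, 8, 4, 10, 7]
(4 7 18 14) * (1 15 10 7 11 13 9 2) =(1 15 10 7 18 14 4 11 13 9 2) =[0, 15, 1, 3, 11, 5, 6, 18, 8, 2, 7, 13, 12, 9, 4, 10, 16, 17, 14]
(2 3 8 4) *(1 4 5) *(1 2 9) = [0, 4, 3, 8, 9, 2, 6, 7, 5, 1] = (1 4 9)(2 3 8 5)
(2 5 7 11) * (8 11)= (2 5 7 8 11)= [0, 1, 5, 3, 4, 7, 6, 8, 11, 9, 10, 2]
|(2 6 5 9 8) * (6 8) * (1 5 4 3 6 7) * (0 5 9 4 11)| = 6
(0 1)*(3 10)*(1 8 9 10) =(0 8 9 10 3 1) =[8, 0, 2, 1, 4, 5, 6, 7, 9, 10, 3]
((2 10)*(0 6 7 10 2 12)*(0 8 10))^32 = (0 7 6)(8 12 10)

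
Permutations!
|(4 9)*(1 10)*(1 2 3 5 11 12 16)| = |(1 10 2 3 5 11 12 16)(4 9)| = 8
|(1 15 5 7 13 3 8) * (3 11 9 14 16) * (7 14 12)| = 35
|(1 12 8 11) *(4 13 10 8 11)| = 12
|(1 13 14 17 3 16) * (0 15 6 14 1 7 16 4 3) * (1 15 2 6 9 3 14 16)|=|(0 2 6 16 7 1 13 15 9 3 4 14 17)|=13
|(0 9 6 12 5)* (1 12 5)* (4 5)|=|(0 9 6 4 5)(1 12)|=10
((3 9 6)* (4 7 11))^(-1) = (3 6 9)(4 11 7) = ((3 9 6)(4 7 11))^(-1)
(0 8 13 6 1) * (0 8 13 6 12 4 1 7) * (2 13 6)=[6, 8, 13, 3, 1, 5, 7, 0, 2, 9, 10, 11, 4, 12]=(0 6 7)(1 8 2 13 12 4)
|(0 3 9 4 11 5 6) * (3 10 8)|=9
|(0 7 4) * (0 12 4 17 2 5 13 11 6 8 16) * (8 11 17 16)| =|(0 7 16)(2 5 13 17)(4 12)(6 11)| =12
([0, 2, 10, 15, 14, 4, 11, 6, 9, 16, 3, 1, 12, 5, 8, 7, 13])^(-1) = (1 11 6 7 15 3 10 2)(4 5 13 16 9 8 14)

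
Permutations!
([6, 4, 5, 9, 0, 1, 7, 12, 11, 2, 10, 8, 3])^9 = (0 4 1 5 2 9 3 12 7 6)(8 11)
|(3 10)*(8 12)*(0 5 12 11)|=|(0 5 12 8 11)(3 10)|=10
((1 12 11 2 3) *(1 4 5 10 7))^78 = (1 5 2)(3 12 10)(4 11 7)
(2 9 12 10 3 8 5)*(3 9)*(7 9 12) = (2 3 8 5)(7 9)(10 12) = [0, 1, 3, 8, 4, 2, 6, 9, 5, 7, 12, 11, 10]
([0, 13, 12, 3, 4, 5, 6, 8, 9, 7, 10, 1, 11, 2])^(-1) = (1 11 12 2 13)(7 9 8)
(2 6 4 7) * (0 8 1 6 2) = (0 8 1 6 4 7) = [8, 6, 2, 3, 7, 5, 4, 0, 1]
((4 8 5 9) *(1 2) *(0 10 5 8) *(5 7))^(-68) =((0 10 7 5 9 4)(1 2))^(-68) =(0 9 7)(4 5 10)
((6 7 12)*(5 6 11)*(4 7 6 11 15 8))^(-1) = (4 8 15 12 7)(5 11)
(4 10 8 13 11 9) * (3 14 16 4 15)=(3 14 16 4 10 8 13 11 9 15)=[0, 1, 2, 14, 10, 5, 6, 7, 13, 15, 8, 9, 12, 11, 16, 3, 4]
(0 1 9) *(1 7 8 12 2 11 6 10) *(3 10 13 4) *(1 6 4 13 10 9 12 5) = [7, 12, 11, 9, 3, 1, 10, 8, 5, 0, 6, 4, 2, 13] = (13)(0 7 8 5 1 12 2 11 4 3 9)(6 10)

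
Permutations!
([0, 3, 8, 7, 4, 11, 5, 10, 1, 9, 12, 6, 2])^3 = (1 10 8 7 2 3 12)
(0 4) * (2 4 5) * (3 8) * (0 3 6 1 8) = (0 5 2 4 3)(1 8 6) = [5, 8, 4, 0, 3, 2, 1, 7, 6]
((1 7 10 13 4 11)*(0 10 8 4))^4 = (0 10 13)(1 11 4 8 7)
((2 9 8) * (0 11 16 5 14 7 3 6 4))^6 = (0 3 5)(4 7 16)(6 14 11)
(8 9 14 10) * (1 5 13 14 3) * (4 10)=[0, 5, 2, 1, 10, 13, 6, 7, 9, 3, 8, 11, 12, 14, 4]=(1 5 13 14 4 10 8 9 3)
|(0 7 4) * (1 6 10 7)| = |(0 1 6 10 7 4)| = 6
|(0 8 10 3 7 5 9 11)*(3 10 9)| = |(0 8 9 11)(3 7 5)| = 12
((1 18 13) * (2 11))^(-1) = ((1 18 13)(2 11))^(-1) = (1 13 18)(2 11)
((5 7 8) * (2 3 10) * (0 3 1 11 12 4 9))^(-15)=(0 2 12)(1 4 3)(9 10 11)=((0 3 10 2 1 11 12 4 9)(5 7 8))^(-15)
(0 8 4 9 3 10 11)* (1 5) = (0 8 4 9 3 10 11)(1 5) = [8, 5, 2, 10, 9, 1, 6, 7, 4, 3, 11, 0]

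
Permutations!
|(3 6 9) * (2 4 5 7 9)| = |(2 4 5 7 9 3 6)| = 7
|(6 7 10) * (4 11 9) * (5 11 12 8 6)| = |(4 12 8 6 7 10 5 11 9)| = 9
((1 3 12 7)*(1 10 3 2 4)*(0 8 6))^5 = ((0 8 6)(1 2 4)(3 12 7 10))^5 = (0 6 8)(1 4 2)(3 12 7 10)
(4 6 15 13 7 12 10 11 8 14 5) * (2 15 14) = (2 15 13 7 12 10 11 8)(4 6 14 5) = [0, 1, 15, 3, 6, 4, 14, 12, 2, 9, 11, 8, 10, 7, 5, 13]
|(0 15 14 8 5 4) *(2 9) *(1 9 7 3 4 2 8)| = |(0 15 14 1 9 8 5 2 7 3 4)| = 11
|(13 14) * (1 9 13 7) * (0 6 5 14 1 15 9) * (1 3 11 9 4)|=8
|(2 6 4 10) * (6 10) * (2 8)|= 6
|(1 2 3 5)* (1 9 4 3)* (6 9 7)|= 6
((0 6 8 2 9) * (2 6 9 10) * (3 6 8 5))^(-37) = ((0 9)(2 10)(3 6 5))^(-37) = (0 9)(2 10)(3 5 6)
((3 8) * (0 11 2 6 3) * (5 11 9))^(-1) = (0 8 3 6 2 11 5 9)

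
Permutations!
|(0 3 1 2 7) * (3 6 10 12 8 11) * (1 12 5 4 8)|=|(0 6 10 5 4 8 11 3 12 1 2 7)|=12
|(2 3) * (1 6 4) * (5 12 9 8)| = |(1 6 4)(2 3)(5 12 9 8)| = 12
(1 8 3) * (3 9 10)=(1 8 9 10 3)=[0, 8, 2, 1, 4, 5, 6, 7, 9, 10, 3]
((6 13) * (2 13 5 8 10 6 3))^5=(2 3 13)(5 8 10 6)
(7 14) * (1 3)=(1 3)(7 14)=[0, 3, 2, 1, 4, 5, 6, 14, 8, 9, 10, 11, 12, 13, 7]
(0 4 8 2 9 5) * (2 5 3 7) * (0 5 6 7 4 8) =(0 8 6 7 2 9 3 4) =[8, 1, 9, 4, 0, 5, 7, 2, 6, 3]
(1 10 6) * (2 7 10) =[0, 2, 7, 3, 4, 5, 1, 10, 8, 9, 6] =(1 2 7 10 6)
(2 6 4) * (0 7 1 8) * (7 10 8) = (0 10 8)(1 7)(2 6 4) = [10, 7, 6, 3, 2, 5, 4, 1, 0, 9, 8]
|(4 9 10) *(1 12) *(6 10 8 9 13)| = 4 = |(1 12)(4 13 6 10)(8 9)|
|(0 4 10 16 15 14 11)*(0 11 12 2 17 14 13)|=12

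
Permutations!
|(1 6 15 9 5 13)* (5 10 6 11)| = 4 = |(1 11 5 13)(6 15 9 10)|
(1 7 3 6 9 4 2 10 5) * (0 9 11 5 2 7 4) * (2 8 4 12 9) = (0 2 10 8 4 7 3 6 11 5 1 12 9) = [2, 12, 10, 6, 7, 1, 11, 3, 4, 0, 8, 5, 9]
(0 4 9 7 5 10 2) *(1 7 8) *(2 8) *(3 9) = (0 4 3 9 2)(1 7 5 10 8) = [4, 7, 0, 9, 3, 10, 6, 5, 1, 2, 8]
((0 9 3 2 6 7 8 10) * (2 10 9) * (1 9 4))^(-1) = (0 10 3 9 1 4 8 7 6 2)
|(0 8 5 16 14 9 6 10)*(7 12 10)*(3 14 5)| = |(0 8 3 14 9 6 7 12 10)(5 16)| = 18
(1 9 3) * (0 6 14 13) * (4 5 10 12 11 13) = (0 6 14 4 5 10 12 11 13)(1 9 3) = [6, 9, 2, 1, 5, 10, 14, 7, 8, 3, 12, 13, 11, 0, 4]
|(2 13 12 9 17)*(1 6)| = |(1 6)(2 13 12 9 17)| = 10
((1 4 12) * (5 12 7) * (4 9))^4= (1 5 4)(7 9 12)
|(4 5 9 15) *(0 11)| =4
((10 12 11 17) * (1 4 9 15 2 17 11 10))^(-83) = ((1 4 9 15 2 17)(10 12))^(-83) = (1 4 9 15 2 17)(10 12)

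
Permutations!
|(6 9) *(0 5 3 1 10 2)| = 6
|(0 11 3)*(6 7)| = 6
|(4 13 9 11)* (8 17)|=4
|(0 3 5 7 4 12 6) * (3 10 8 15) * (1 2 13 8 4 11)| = 45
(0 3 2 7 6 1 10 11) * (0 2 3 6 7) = (0 6 1 10 11 2) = [6, 10, 0, 3, 4, 5, 1, 7, 8, 9, 11, 2]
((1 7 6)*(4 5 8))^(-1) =((1 7 6)(4 5 8))^(-1) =(1 6 7)(4 8 5)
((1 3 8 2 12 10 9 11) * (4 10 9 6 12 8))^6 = ((1 3 4 10 6 12 9 11)(2 8))^6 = (1 9 6 4)(3 11 12 10)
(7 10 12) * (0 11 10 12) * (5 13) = (0 11 10)(5 13)(7 12) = [11, 1, 2, 3, 4, 13, 6, 12, 8, 9, 0, 10, 7, 5]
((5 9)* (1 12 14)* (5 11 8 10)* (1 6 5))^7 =((1 12 14 6 5 9 11 8 10))^7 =(1 8 9 6 12 10 11 5 14)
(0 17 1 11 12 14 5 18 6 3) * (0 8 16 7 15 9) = (0 17 1 11 12 14 5 18 6 3 8 16 7 15 9) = [17, 11, 2, 8, 4, 18, 3, 15, 16, 0, 10, 12, 14, 13, 5, 9, 7, 1, 6]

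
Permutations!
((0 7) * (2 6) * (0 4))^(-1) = (0 4 7)(2 6)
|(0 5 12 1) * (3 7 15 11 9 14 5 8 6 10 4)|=14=|(0 8 6 10 4 3 7 15 11 9 14 5 12 1)|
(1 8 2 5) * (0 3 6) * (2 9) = [3, 8, 5, 6, 4, 1, 0, 7, 9, 2] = (0 3 6)(1 8 9 2 5)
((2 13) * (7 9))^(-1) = ((2 13)(7 9))^(-1) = (2 13)(7 9)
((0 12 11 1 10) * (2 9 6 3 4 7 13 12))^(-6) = ((0 2 9 6 3 4 7 13 12 11 1 10))^(-6) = (0 7)(1 3)(2 13)(4 10)(6 11)(9 12)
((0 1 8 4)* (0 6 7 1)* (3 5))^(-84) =(1 8 4 6 7) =((1 8 4 6 7)(3 5))^(-84)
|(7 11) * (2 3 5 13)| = 4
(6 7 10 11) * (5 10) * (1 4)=(1 4)(5 10 11 6 7)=[0, 4, 2, 3, 1, 10, 7, 5, 8, 9, 11, 6]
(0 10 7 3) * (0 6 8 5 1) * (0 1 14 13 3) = (0 10 7)(3 6 8 5 14 13) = [10, 1, 2, 6, 4, 14, 8, 0, 5, 9, 7, 11, 12, 3, 13]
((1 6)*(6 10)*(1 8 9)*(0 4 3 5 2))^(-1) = (0 2 5 3 4)(1 9 8 6 10)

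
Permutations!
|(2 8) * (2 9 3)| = 4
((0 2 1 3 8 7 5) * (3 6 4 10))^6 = (0 3 1 7 4)(2 8 6 5 10)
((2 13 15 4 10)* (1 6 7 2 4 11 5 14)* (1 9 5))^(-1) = (1 11 15 13 2 7 6)(4 10)(5 9 14)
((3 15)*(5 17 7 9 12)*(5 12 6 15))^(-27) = ((3 5 17 7 9 6 15))^(-27) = (3 5 17 7 9 6 15)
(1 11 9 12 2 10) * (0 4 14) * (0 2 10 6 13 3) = [4, 11, 6, 0, 14, 5, 13, 7, 8, 12, 1, 9, 10, 3, 2] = (0 4 14 2 6 13 3)(1 11 9 12 10)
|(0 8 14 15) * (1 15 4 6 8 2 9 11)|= 12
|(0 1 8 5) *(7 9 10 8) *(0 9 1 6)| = |(0 6)(1 7)(5 9 10 8)| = 4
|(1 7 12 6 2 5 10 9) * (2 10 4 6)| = 9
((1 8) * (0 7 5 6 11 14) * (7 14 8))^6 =(14)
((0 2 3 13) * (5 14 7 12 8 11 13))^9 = (0 13 11 8 12 7 14 5 3 2)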